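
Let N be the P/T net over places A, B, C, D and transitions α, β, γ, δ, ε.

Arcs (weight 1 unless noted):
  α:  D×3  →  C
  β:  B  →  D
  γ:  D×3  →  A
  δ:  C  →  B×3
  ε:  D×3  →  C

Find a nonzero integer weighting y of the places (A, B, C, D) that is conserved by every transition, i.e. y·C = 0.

y = (A:3, B:1, C:3, D:1)

Incidence matrix C (rows=places, cols=transitions):
        α    β    γ    δ    ε
    A   0    0    1    0    0
    B   0   -1    0    3    0
    C   1    0    0   -1    1
    D  -3    1   -3    0   -3

Candidate y = [3, 1, 3, 1]; check y·C column-wise:
  col α: 3·0 + 1·0 + 3·1 + 1·-3 = 0
  col β: 3·0 + 1·-1 + 3·0 + 1·1 = 0
  col γ: 3·1 + 1·0 + 3·0 + 1·-3 = 0
  col δ: 3·0 + 1·3 + 3·-1 + 1·0 = 0
  col ε: 3·0 + 1·0 + 3·1 + 1·-3 = 0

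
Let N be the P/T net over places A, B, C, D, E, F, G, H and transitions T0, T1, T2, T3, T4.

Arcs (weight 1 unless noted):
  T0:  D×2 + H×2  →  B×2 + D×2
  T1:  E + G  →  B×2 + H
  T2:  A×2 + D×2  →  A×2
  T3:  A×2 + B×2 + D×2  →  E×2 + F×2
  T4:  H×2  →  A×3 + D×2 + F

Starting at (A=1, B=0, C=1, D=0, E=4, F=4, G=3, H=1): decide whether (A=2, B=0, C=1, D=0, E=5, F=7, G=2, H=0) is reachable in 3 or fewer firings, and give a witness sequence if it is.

step 1: fire T1:  (A=1, B=0, C=1, D=0, E=4, F=4, G=3, H=1) → (A=1, B=2, C=1, D=0, E=3, F=4, G=2, H=2)
step 2: fire T4:  (A=1, B=2, C=1, D=0, E=3, F=4, G=2, H=2) → (A=4, B=2, C=1, D=2, E=3, F=5, G=2, H=0)
step 3: fire T3:  (A=4, B=2, C=1, D=2, E=3, F=5, G=2, H=0) → (A=2, B=0, C=1, D=0, E=5, F=7, G=2, H=0)

YES — reachable via ⟨T1, T4, T3⟩ (3 firings)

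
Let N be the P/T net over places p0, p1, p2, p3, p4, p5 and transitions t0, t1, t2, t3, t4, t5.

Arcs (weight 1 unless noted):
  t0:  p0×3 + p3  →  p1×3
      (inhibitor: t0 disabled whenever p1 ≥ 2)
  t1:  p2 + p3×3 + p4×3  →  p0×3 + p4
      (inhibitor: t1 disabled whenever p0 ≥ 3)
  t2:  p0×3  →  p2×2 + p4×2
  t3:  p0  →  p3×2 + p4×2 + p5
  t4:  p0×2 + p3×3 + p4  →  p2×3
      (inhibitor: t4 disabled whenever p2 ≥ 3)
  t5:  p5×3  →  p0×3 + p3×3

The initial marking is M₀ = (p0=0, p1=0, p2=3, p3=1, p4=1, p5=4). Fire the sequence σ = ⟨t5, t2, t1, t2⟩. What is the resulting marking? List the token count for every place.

step 1: fire t5:  (p0=0, p1=0, p2=3, p3=1, p4=1, p5=4) → (p0=3, p1=0, p2=3, p3=4, p4=1, p5=1)
step 2: fire t2:  (p0=3, p1=0, p2=3, p3=4, p4=1, p5=1) → (p0=0, p1=0, p2=5, p3=4, p4=3, p5=1)
step 3: fire t1:  (p0=0, p1=0, p2=5, p3=4, p4=3, p5=1) → (p0=3, p1=0, p2=4, p3=1, p4=1, p5=1)
step 4: fire t2:  (p0=3, p1=0, p2=4, p3=1, p4=1, p5=1) → (p0=0, p1=0, p2=6, p3=1, p4=3, p5=1)

(p0=0, p1=0, p2=6, p3=1, p4=3, p5=1)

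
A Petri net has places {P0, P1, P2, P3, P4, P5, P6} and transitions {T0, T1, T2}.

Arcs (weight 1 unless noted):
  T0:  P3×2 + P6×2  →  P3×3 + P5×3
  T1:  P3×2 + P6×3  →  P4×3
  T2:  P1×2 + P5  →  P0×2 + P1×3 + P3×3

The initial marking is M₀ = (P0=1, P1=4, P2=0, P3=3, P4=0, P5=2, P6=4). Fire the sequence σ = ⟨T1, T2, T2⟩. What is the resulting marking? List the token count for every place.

(P0=5, P1=6, P2=0, P3=7, P4=3, P5=0, P6=1)

step 1: fire T1:  (P0=1, P1=4, P2=0, P3=3, P4=0, P5=2, P6=4) → (P0=1, P1=4, P2=0, P3=1, P4=3, P5=2, P6=1)
step 2: fire T2:  (P0=1, P1=4, P2=0, P3=1, P4=3, P5=2, P6=1) → (P0=3, P1=5, P2=0, P3=4, P4=3, P5=1, P6=1)
step 3: fire T2:  (P0=3, P1=5, P2=0, P3=4, P4=3, P5=1, P6=1) → (P0=5, P1=6, P2=0, P3=7, P4=3, P5=0, P6=1)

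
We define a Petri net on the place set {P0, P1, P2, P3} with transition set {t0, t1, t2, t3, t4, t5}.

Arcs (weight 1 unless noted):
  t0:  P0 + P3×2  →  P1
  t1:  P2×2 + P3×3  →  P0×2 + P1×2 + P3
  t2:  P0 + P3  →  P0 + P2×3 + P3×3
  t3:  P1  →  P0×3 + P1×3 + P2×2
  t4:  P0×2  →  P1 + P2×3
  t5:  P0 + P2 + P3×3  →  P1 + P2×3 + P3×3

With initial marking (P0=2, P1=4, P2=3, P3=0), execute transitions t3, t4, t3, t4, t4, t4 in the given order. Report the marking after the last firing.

(P0=0, P1=12, P2=19, P3=0)

step 1: fire t3:  (P0=2, P1=4, P2=3, P3=0) → (P0=5, P1=6, P2=5, P3=0)
step 2: fire t4:  (P0=5, P1=6, P2=5, P3=0) → (P0=3, P1=7, P2=8, P3=0)
step 3: fire t3:  (P0=3, P1=7, P2=8, P3=0) → (P0=6, P1=9, P2=10, P3=0)
step 4: fire t4:  (P0=6, P1=9, P2=10, P3=0) → (P0=4, P1=10, P2=13, P3=0)
step 5: fire t4:  (P0=4, P1=10, P2=13, P3=0) → (P0=2, P1=11, P2=16, P3=0)
step 6: fire t4:  (P0=2, P1=11, P2=16, P3=0) → (P0=0, P1=12, P2=19, P3=0)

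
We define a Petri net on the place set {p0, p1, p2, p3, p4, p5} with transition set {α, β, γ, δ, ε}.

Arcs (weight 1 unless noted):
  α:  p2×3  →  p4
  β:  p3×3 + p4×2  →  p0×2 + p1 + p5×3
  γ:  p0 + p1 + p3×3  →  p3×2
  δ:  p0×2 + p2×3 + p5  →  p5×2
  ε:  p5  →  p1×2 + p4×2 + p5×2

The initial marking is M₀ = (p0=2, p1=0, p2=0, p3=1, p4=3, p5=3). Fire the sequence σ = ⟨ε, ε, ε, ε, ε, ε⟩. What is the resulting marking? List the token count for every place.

(p0=2, p1=12, p2=0, p3=1, p4=15, p5=9)

step 1: fire ε:  (p0=2, p1=0, p2=0, p3=1, p4=3, p5=3) → (p0=2, p1=2, p2=0, p3=1, p4=5, p5=4)
step 2: fire ε:  (p0=2, p1=2, p2=0, p3=1, p4=5, p5=4) → (p0=2, p1=4, p2=0, p3=1, p4=7, p5=5)
step 3: fire ε:  (p0=2, p1=4, p2=0, p3=1, p4=7, p5=5) → (p0=2, p1=6, p2=0, p3=1, p4=9, p5=6)
step 4: fire ε:  (p0=2, p1=6, p2=0, p3=1, p4=9, p5=6) → (p0=2, p1=8, p2=0, p3=1, p4=11, p5=7)
step 5: fire ε:  (p0=2, p1=8, p2=0, p3=1, p4=11, p5=7) → (p0=2, p1=10, p2=0, p3=1, p4=13, p5=8)
step 6: fire ε:  (p0=2, p1=10, p2=0, p3=1, p4=13, p5=8) → (p0=2, p1=12, p2=0, p3=1, p4=15, p5=9)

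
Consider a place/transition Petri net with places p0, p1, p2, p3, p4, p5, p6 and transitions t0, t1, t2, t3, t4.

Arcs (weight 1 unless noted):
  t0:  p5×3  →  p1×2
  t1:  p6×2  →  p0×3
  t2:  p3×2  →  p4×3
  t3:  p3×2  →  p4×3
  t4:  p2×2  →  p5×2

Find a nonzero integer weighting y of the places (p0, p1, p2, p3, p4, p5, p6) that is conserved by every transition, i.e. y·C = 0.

Incidence matrix C (rows=places, cols=transitions):
       t0   t1   t2   t3   t4
   p0   0    3    0    0    0
   p1   2    0    0    0    0
   p2   0    0    0    0   -2
   p3   0    0   -2   -2    0
   p4   0    0    3    3    0
   p5  -3    0    0    0    2
   p6   0   -2    0    0    0

Candidate y = [0, 0, 0, 3, 2, 0, 0]; check y·C column-wise:
  col t0: 0·2 + 3·0 + 2·0 + 0·-3 = 0
  col t1: 0·3 + 3·0 + 2·0 + 0·-2 = 0
  col t2: 3·-2 + 2·3 = 0
  col t3: 3·-2 + 2·3 = 0
  col t4: 0·-2 + 3·0 + 2·0 + 0·2 = 0

y = (p0:0, p1:0, p2:0, p3:3, p4:2, p5:0, p6:0)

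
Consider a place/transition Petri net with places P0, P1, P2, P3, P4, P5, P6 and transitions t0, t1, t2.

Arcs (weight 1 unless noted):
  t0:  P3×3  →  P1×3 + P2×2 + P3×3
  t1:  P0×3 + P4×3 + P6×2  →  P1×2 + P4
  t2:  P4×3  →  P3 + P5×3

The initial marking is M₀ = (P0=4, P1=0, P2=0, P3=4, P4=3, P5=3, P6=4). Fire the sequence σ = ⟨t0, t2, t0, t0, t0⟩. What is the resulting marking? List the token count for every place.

step 1: fire t0:  (P0=4, P1=0, P2=0, P3=4, P4=3, P5=3, P6=4) → (P0=4, P1=3, P2=2, P3=4, P4=3, P5=3, P6=4)
step 2: fire t2:  (P0=4, P1=3, P2=2, P3=4, P4=3, P5=3, P6=4) → (P0=4, P1=3, P2=2, P3=5, P4=0, P5=6, P6=4)
step 3: fire t0:  (P0=4, P1=3, P2=2, P3=5, P4=0, P5=6, P6=4) → (P0=4, P1=6, P2=4, P3=5, P4=0, P5=6, P6=4)
step 4: fire t0:  (P0=4, P1=6, P2=4, P3=5, P4=0, P5=6, P6=4) → (P0=4, P1=9, P2=6, P3=5, P4=0, P5=6, P6=4)
step 5: fire t0:  (P0=4, P1=9, P2=6, P3=5, P4=0, P5=6, P6=4) → (P0=4, P1=12, P2=8, P3=5, P4=0, P5=6, P6=4)

(P0=4, P1=12, P2=8, P3=5, P4=0, P5=6, P6=4)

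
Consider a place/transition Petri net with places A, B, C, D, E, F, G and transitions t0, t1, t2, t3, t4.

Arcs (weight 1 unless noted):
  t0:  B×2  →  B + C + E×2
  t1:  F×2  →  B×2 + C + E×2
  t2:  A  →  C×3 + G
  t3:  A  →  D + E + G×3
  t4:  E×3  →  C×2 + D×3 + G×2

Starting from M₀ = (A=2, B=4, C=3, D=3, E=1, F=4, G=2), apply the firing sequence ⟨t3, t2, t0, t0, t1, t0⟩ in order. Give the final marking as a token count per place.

step 1: fire t3:  (A=2, B=4, C=3, D=3, E=1, F=4, G=2) → (A=1, B=4, C=3, D=4, E=2, F=4, G=5)
step 2: fire t2:  (A=1, B=4, C=3, D=4, E=2, F=4, G=5) → (A=0, B=4, C=6, D=4, E=2, F=4, G=6)
step 3: fire t0:  (A=0, B=4, C=6, D=4, E=2, F=4, G=6) → (A=0, B=3, C=7, D=4, E=4, F=4, G=6)
step 4: fire t0:  (A=0, B=3, C=7, D=4, E=4, F=4, G=6) → (A=0, B=2, C=8, D=4, E=6, F=4, G=6)
step 5: fire t1:  (A=0, B=2, C=8, D=4, E=6, F=4, G=6) → (A=0, B=4, C=9, D=4, E=8, F=2, G=6)
step 6: fire t0:  (A=0, B=4, C=9, D=4, E=8, F=2, G=6) → (A=0, B=3, C=10, D=4, E=10, F=2, G=6)

(A=0, B=3, C=10, D=4, E=10, F=2, G=6)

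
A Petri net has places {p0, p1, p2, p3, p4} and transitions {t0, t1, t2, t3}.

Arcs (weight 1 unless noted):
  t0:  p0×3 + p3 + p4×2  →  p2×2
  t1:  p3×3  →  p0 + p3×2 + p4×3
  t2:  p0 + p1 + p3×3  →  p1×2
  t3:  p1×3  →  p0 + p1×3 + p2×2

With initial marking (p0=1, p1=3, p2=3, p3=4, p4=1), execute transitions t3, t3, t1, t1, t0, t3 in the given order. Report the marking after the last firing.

(p0=3, p1=3, p2=11, p3=1, p4=5)

step 1: fire t3:  (p0=1, p1=3, p2=3, p3=4, p4=1) → (p0=2, p1=3, p2=5, p3=4, p4=1)
step 2: fire t3:  (p0=2, p1=3, p2=5, p3=4, p4=1) → (p0=3, p1=3, p2=7, p3=4, p4=1)
step 3: fire t1:  (p0=3, p1=3, p2=7, p3=4, p4=1) → (p0=4, p1=3, p2=7, p3=3, p4=4)
step 4: fire t1:  (p0=4, p1=3, p2=7, p3=3, p4=4) → (p0=5, p1=3, p2=7, p3=2, p4=7)
step 5: fire t0:  (p0=5, p1=3, p2=7, p3=2, p4=7) → (p0=2, p1=3, p2=9, p3=1, p4=5)
step 6: fire t3:  (p0=2, p1=3, p2=9, p3=1, p4=5) → (p0=3, p1=3, p2=11, p3=1, p4=5)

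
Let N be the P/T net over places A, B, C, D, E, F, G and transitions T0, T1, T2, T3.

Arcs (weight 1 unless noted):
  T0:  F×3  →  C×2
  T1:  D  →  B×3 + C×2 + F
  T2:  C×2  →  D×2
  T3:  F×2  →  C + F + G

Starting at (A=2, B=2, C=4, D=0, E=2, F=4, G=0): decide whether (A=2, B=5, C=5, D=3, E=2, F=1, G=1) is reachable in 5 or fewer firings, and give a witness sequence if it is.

step 1: fire T0:  (A=2, B=2, C=4, D=0, E=2, F=4, G=0) → (A=2, B=2, C=6, D=0, E=2, F=1, G=0)
step 2: fire T2:  (A=2, B=2, C=6, D=0, E=2, F=1, G=0) → (A=2, B=2, C=4, D=2, E=2, F=1, G=0)
step 3: fire T1:  (A=2, B=2, C=4, D=2, E=2, F=1, G=0) → (A=2, B=5, C=6, D=1, E=2, F=2, G=0)
step 4: fire T2:  (A=2, B=5, C=6, D=1, E=2, F=2, G=0) → (A=2, B=5, C=4, D=3, E=2, F=2, G=0)
step 5: fire T3:  (A=2, B=5, C=4, D=3, E=2, F=2, G=0) → (A=2, B=5, C=5, D=3, E=2, F=1, G=1)

YES — reachable via ⟨T0, T2, T1, T2, T3⟩ (5 firings)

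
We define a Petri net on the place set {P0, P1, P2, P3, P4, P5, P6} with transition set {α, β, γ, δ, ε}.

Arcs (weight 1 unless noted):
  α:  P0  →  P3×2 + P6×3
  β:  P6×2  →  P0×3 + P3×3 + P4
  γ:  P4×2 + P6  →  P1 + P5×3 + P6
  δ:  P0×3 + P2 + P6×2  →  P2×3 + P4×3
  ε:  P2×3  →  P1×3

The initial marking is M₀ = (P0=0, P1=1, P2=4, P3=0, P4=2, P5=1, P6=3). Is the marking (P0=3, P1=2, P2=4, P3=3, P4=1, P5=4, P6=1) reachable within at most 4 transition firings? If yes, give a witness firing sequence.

YES — reachable via ⟨β, γ⟩ (2 firings)

step 1: fire β:  (P0=0, P1=1, P2=4, P3=0, P4=2, P5=1, P6=3) → (P0=3, P1=1, P2=4, P3=3, P4=3, P5=1, P6=1)
step 2: fire γ:  (P0=3, P1=1, P2=4, P3=3, P4=3, P5=1, P6=1) → (P0=3, P1=2, P2=4, P3=3, P4=1, P5=4, P6=1)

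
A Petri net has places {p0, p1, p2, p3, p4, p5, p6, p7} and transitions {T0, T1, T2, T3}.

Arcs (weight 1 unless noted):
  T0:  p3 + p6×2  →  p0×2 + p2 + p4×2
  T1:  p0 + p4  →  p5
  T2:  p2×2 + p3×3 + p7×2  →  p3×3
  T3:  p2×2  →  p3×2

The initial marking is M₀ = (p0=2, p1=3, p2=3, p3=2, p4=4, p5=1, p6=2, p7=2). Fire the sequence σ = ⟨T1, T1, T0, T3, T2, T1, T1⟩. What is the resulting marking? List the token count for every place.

step 1: fire T1:  (p0=2, p1=3, p2=3, p3=2, p4=4, p5=1, p6=2, p7=2) → (p0=1, p1=3, p2=3, p3=2, p4=3, p5=2, p6=2, p7=2)
step 2: fire T1:  (p0=1, p1=3, p2=3, p3=2, p4=3, p5=2, p6=2, p7=2) → (p0=0, p1=3, p2=3, p3=2, p4=2, p5=3, p6=2, p7=2)
step 3: fire T0:  (p0=0, p1=3, p2=3, p3=2, p4=2, p5=3, p6=2, p7=2) → (p0=2, p1=3, p2=4, p3=1, p4=4, p5=3, p6=0, p7=2)
step 4: fire T3:  (p0=2, p1=3, p2=4, p3=1, p4=4, p5=3, p6=0, p7=2) → (p0=2, p1=3, p2=2, p3=3, p4=4, p5=3, p6=0, p7=2)
step 5: fire T2:  (p0=2, p1=3, p2=2, p3=3, p4=4, p5=3, p6=0, p7=2) → (p0=2, p1=3, p2=0, p3=3, p4=4, p5=3, p6=0, p7=0)
step 6: fire T1:  (p0=2, p1=3, p2=0, p3=3, p4=4, p5=3, p6=0, p7=0) → (p0=1, p1=3, p2=0, p3=3, p4=3, p5=4, p6=0, p7=0)
step 7: fire T1:  (p0=1, p1=3, p2=0, p3=3, p4=3, p5=4, p6=0, p7=0) → (p0=0, p1=3, p2=0, p3=3, p4=2, p5=5, p6=0, p7=0)

(p0=0, p1=3, p2=0, p3=3, p4=2, p5=5, p6=0, p7=0)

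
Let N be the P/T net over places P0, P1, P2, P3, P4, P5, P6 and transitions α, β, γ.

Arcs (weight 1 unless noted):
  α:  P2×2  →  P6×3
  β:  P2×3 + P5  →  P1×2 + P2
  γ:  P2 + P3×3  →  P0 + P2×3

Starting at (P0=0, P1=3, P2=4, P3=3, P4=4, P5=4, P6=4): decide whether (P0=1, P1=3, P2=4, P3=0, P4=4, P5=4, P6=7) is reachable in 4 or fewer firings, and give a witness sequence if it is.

step 1: fire α:  (P0=0, P1=3, P2=4, P3=3, P4=4, P5=4, P6=4) → (P0=0, P1=3, P2=2, P3=3, P4=4, P5=4, P6=7)
step 2: fire γ:  (P0=0, P1=3, P2=2, P3=3, P4=4, P5=4, P6=7) → (P0=1, P1=3, P2=4, P3=0, P4=4, P5=4, P6=7)

YES — reachable via ⟨α, γ⟩ (2 firings)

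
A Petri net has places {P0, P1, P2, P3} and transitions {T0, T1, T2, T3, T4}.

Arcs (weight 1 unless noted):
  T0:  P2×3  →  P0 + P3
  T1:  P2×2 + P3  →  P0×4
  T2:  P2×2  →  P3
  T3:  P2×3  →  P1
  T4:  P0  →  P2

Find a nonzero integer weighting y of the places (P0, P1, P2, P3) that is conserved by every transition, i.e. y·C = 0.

Incidence matrix C (rows=places, cols=transitions):
       T0   T1   T2   T3   T4
   P0   1    4    0    0   -1
   P1   0    0    0    1    0
   P2  -3   -2   -2   -3    1
   P3   1   -1    1    0    0

Candidate y = [1, 3, 1, 2]; check y·C column-wise:
  col T0: 1·1 + 3·0 + 1·-3 + 2·1 = 0
  col T1: 1·4 + 3·0 + 1·-2 + 2·-1 = 0
  col T2: 1·0 + 3·0 + 1·-2 + 2·1 = 0
  col T3: 1·0 + 3·1 + 1·-3 + 2·0 = 0
  col T4: 1·-1 + 3·0 + 1·1 + 2·0 = 0

y = (P0:1, P1:3, P2:1, P3:2)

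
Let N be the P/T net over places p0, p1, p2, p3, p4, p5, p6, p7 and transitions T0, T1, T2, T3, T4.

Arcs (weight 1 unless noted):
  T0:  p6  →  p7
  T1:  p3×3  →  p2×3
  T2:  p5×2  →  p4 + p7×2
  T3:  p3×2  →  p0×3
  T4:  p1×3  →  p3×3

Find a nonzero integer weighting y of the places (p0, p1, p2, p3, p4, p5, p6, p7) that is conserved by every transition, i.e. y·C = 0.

y = (p0:2, p1:3, p2:3, p3:3, p4:0, p5:0, p6:0, p7:0)

Incidence matrix C (rows=places, cols=transitions):
       T0   T1   T2   T3   T4
   p0   0    0    0    3    0
   p1   0    0    0    0   -3
   p2   0    3    0    0    0
   p3   0   -3    0   -2    3
   p4   0    0    1    0    0
   p5   0    0   -2    0    0
   p6  -1    0    0    0    0
   p7   1    0    2    0    0

Candidate y = [2, 3, 3, 3, 0, 0, 0, 0]; check y·C column-wise:
  col T0: 2·0 + 3·0 + 3·0 + 3·0 + 0·-1 + 0·1 = 0
  col T1: 2·0 + 3·0 + 3·3 + 3·-3 = 0
  col T2: 2·0 + 3·0 + 3·0 + 3·0 + 0·1 + 0·-2 + 0·2 = 0
  col T3: 2·3 + 3·0 + 3·0 + 3·-2 = 0
  col T4: 2·0 + 3·-3 + 3·0 + 3·3 = 0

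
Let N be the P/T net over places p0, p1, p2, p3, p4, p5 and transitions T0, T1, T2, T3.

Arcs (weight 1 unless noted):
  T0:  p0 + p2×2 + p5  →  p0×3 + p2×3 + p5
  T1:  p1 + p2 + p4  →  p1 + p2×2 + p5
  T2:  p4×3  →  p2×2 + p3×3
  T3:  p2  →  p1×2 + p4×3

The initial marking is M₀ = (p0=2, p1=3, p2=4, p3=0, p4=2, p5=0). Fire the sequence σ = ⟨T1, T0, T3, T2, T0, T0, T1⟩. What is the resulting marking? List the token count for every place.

(p0=8, p1=5, p2=10, p3=3, p4=0, p5=2)

step 1: fire T1:  (p0=2, p1=3, p2=4, p3=0, p4=2, p5=0) → (p0=2, p1=3, p2=5, p3=0, p4=1, p5=1)
step 2: fire T0:  (p0=2, p1=3, p2=5, p3=0, p4=1, p5=1) → (p0=4, p1=3, p2=6, p3=0, p4=1, p5=1)
step 3: fire T3:  (p0=4, p1=3, p2=6, p3=0, p4=1, p5=1) → (p0=4, p1=5, p2=5, p3=0, p4=4, p5=1)
step 4: fire T2:  (p0=4, p1=5, p2=5, p3=0, p4=4, p5=1) → (p0=4, p1=5, p2=7, p3=3, p4=1, p5=1)
step 5: fire T0:  (p0=4, p1=5, p2=7, p3=3, p4=1, p5=1) → (p0=6, p1=5, p2=8, p3=3, p4=1, p5=1)
step 6: fire T0:  (p0=6, p1=5, p2=8, p3=3, p4=1, p5=1) → (p0=8, p1=5, p2=9, p3=3, p4=1, p5=1)
step 7: fire T1:  (p0=8, p1=5, p2=9, p3=3, p4=1, p5=1) → (p0=8, p1=5, p2=10, p3=3, p4=0, p5=2)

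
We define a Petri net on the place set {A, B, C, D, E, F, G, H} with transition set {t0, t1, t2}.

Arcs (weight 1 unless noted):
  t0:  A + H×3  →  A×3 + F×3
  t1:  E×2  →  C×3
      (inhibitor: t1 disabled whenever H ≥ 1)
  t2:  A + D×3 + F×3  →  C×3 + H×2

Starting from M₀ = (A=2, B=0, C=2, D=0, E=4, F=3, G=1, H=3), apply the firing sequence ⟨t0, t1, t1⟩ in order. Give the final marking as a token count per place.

step 1: fire t0:  (A=2, B=0, C=2, D=0, E=4, F=3, G=1, H=3) → (A=4, B=0, C=2, D=0, E=4, F=6, G=1, H=0)
step 2: fire t1:  (A=4, B=0, C=2, D=0, E=4, F=6, G=1, H=0) → (A=4, B=0, C=5, D=0, E=2, F=6, G=1, H=0)
step 3: fire t1:  (A=4, B=0, C=5, D=0, E=2, F=6, G=1, H=0) → (A=4, B=0, C=8, D=0, E=0, F=6, G=1, H=0)

(A=4, B=0, C=8, D=0, E=0, F=6, G=1, H=0)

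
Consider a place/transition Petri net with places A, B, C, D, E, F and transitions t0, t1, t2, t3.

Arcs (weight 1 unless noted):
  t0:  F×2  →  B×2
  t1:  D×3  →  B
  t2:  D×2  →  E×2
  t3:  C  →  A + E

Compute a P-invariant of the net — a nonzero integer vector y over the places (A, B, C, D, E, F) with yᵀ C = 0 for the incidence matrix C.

Incidence matrix C (rows=places, cols=transitions):
       t0   t1   t2   t3
    A   0    0    0    1
    B   2    1    0    0
    C   0    0    0   -1
    D   0   -3   -2    0
    E   0    0    2    1
    F  -2    0    0    0

Candidate y = [1, 0, 1, 0, 0, 0]; check y·C column-wise:
  col t0: 1·0 + 0·2 + 1·0 + 0·-2 = 0
  col t1: 1·0 + 0·1 + 1·0 + 0·-3 = 0
  col t2: 1·0 + 1·0 + 0·-2 + 0·2 = 0
  col t3: 1·1 + 1·-1 + 0·1 = 0

y = (A:1, B:0, C:1, D:0, E:0, F:0)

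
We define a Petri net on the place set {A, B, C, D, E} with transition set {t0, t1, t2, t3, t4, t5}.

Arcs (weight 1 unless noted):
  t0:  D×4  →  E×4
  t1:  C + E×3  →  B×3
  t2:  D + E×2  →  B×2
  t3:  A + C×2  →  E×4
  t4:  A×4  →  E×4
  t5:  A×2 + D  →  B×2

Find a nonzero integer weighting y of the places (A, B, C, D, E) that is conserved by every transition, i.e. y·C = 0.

y = (A:2, B:3, C:3, D:2, E:2)

Incidence matrix C (rows=places, cols=transitions):
       t0   t1   t2   t3   t4   t5
    A   0    0    0   -1   -4   -2
    B   0    3    2    0    0    2
    C   0   -1    0   -2    0    0
    D  -4    0   -1    0    0   -1
    E   4   -3   -2    4    4    0

Candidate y = [2, 3, 3, 2, 2]; check y·C column-wise:
  col t0: 2·0 + 3·0 + 3·0 + 2·-4 + 2·4 = 0
  col t1: 2·0 + 3·3 + 3·-1 + 2·0 + 2·-3 = 0
  col t2: 2·0 + 3·2 + 3·0 + 2·-1 + 2·-2 = 0
  col t3: 2·-1 + 3·0 + 3·-2 + 2·0 + 2·4 = 0
  col t4: 2·-4 + 3·0 + 3·0 + 2·0 + 2·4 = 0
  col t5: 2·-2 + 3·2 + 3·0 + 2·-1 + 2·0 = 0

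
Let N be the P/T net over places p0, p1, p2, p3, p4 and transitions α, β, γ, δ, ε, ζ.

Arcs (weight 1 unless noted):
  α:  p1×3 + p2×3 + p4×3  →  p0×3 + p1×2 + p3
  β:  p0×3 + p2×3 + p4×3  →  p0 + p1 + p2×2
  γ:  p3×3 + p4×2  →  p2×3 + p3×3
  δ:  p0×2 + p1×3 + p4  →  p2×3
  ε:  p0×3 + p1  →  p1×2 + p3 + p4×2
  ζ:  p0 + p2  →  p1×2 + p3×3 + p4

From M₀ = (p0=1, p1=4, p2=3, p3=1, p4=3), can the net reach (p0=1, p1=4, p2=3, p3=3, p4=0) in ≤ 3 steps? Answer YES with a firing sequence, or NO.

YES — reachable via ⟨α, ε, γ⟩ (3 firings)

step 1: fire α:  (p0=1, p1=4, p2=3, p3=1, p4=3) → (p0=4, p1=3, p2=0, p3=2, p4=0)
step 2: fire ε:  (p0=4, p1=3, p2=0, p3=2, p4=0) → (p0=1, p1=4, p2=0, p3=3, p4=2)
step 3: fire γ:  (p0=1, p1=4, p2=0, p3=3, p4=2) → (p0=1, p1=4, p2=3, p3=3, p4=0)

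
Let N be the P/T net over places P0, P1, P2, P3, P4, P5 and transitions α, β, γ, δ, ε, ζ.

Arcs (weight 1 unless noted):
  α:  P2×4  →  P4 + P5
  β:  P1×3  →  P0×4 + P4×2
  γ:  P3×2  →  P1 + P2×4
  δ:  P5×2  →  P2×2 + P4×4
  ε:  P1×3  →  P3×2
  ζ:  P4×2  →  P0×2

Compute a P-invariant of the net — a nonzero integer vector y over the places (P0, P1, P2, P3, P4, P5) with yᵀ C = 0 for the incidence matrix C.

Incidence matrix C (rows=places, cols=transitions):
        α    β    γ    δ    ε    ζ
   P0   0    4    0    0    0    2
   P1   0   -3    1    0   -3    0
   P2  -4    0    4    2    0    0
   P3   0    0   -2    0    2    0
   P4   1    2    0    4    0   -2
   P5   1    0    0   -2    0    0

Candidate y = [1, 2, 1, 3, 1, 3]; check y·C column-wise:
  col α: 1·0 + 2·0 + 1·-4 + 3·0 + 1·1 + 3·1 = 0
  col β: 1·4 + 2·-3 + 1·0 + 3·0 + 1·2 + 3·0 = 0
  col γ: 1·0 + 2·1 + 1·4 + 3·-2 + 1·0 + 3·0 = 0
  col δ: 1·0 + 2·0 + 1·2 + 3·0 + 1·4 + 3·-2 = 0
  col ε: 1·0 + 2·-3 + 1·0 + 3·2 + 1·0 + 3·0 = 0
  col ζ: 1·2 + 2·0 + 1·0 + 3·0 + 1·-2 + 3·0 = 0

y = (P0:1, P1:2, P2:1, P3:3, P4:1, P5:3)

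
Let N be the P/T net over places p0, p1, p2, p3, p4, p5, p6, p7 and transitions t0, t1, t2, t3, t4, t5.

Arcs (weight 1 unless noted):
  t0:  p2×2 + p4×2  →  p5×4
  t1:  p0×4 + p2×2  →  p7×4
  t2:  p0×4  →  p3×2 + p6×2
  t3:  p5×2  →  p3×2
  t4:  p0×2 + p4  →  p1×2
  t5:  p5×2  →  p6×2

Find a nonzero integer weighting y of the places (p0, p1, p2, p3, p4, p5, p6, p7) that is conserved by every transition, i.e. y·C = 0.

y = (p0:1, p1:3, p2:-2, p3:1, p4:4, p5:1, p6:1, p7:0)

Incidence matrix C (rows=places, cols=transitions):
       t0   t1   t2   t3   t4   t5
   p0   0   -4   -4    0   -2    0
   p1   0    0    0    0    2    0
   p2  -2   -2    0    0    0    0
   p3   0    0    2    2    0    0
   p4  -2    0    0    0   -1    0
   p5   4    0    0   -2    0   -2
   p6   0    0    2    0    0    2
   p7   0    4    0    0    0    0

Candidate y = [1, 3, -2, 1, 4, 1, 1, 0]; check y·C column-wise:
  col t0: 1·0 + 3·0 + -2·-2 + 1·0 + 4·-2 + 1·4 + 1·0 = 0
  col t1: 1·-4 + 3·0 + -2·-2 + 1·0 + 4·0 + 1·0 + 1·0 + 0·4 = 0
  col t2: 1·-4 + 3·0 + -2·0 + 1·2 + 4·0 + 1·0 + 1·2 = 0
  col t3: 1·0 + 3·0 + -2·0 + 1·2 + 4·0 + 1·-2 + 1·0 = 0
  col t4: 1·-2 + 3·2 + -2·0 + 1·0 + 4·-1 + 1·0 + 1·0 = 0
  col t5: 1·0 + 3·0 + -2·0 + 1·0 + 4·0 + 1·-2 + 1·2 = 0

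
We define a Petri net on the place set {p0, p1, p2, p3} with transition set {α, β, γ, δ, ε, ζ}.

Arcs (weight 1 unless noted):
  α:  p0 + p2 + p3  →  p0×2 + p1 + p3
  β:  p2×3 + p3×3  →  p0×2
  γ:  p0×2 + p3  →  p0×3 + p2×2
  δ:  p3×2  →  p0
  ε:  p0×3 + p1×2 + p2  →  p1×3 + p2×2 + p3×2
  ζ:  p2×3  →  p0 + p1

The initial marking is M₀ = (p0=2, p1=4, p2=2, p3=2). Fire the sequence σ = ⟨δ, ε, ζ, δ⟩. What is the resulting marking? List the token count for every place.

step 1: fire δ:  (p0=2, p1=4, p2=2, p3=2) → (p0=3, p1=4, p2=2, p3=0)
step 2: fire ε:  (p0=3, p1=4, p2=2, p3=0) → (p0=0, p1=5, p2=3, p3=2)
step 3: fire ζ:  (p0=0, p1=5, p2=3, p3=2) → (p0=1, p1=6, p2=0, p3=2)
step 4: fire δ:  (p0=1, p1=6, p2=0, p3=2) → (p0=2, p1=6, p2=0, p3=0)

(p0=2, p1=6, p2=0, p3=0)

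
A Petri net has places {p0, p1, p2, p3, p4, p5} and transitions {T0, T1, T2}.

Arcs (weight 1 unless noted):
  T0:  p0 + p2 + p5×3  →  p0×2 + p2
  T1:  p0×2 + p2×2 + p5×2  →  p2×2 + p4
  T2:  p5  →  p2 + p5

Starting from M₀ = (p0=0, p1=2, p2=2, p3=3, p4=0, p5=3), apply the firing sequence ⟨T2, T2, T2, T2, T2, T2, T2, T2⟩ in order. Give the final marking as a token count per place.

(p0=0, p1=2, p2=10, p3=3, p4=0, p5=3)

step 1: fire T2:  (p0=0, p1=2, p2=2, p3=3, p4=0, p5=3) → (p0=0, p1=2, p2=3, p3=3, p4=0, p5=3)
step 2: fire T2:  (p0=0, p1=2, p2=3, p3=3, p4=0, p5=3) → (p0=0, p1=2, p2=4, p3=3, p4=0, p5=3)
step 3: fire T2:  (p0=0, p1=2, p2=4, p3=3, p4=0, p5=3) → (p0=0, p1=2, p2=5, p3=3, p4=0, p5=3)
step 4: fire T2:  (p0=0, p1=2, p2=5, p3=3, p4=0, p5=3) → (p0=0, p1=2, p2=6, p3=3, p4=0, p5=3)
step 5: fire T2:  (p0=0, p1=2, p2=6, p3=3, p4=0, p5=3) → (p0=0, p1=2, p2=7, p3=3, p4=0, p5=3)
step 6: fire T2:  (p0=0, p1=2, p2=7, p3=3, p4=0, p5=3) → (p0=0, p1=2, p2=8, p3=3, p4=0, p5=3)
step 7: fire T2:  (p0=0, p1=2, p2=8, p3=3, p4=0, p5=3) → (p0=0, p1=2, p2=9, p3=3, p4=0, p5=3)
step 8: fire T2:  (p0=0, p1=2, p2=9, p3=3, p4=0, p5=3) → (p0=0, p1=2, p2=10, p3=3, p4=0, p5=3)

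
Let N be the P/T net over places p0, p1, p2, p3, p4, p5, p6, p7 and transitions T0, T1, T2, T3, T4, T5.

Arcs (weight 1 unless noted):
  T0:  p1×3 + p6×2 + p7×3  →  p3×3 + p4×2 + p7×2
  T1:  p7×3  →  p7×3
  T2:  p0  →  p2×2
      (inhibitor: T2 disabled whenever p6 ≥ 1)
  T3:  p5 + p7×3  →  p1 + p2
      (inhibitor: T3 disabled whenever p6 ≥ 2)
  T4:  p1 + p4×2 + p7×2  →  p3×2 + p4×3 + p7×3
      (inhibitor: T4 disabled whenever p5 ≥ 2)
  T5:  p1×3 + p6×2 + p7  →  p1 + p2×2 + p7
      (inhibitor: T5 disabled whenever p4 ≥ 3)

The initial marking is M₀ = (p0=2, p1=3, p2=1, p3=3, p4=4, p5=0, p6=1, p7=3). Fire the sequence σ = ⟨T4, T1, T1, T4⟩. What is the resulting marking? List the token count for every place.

(p0=2, p1=1, p2=1, p3=7, p4=6, p5=0, p6=1, p7=5)

step 1: fire T4:  (p0=2, p1=3, p2=1, p3=3, p4=4, p5=0, p6=1, p7=3) → (p0=2, p1=2, p2=1, p3=5, p4=5, p5=0, p6=1, p7=4)
step 2: fire T1:  (p0=2, p1=2, p2=1, p3=5, p4=5, p5=0, p6=1, p7=4) → (p0=2, p1=2, p2=1, p3=5, p4=5, p5=0, p6=1, p7=4)
step 3: fire T1:  (p0=2, p1=2, p2=1, p3=5, p4=5, p5=0, p6=1, p7=4) → (p0=2, p1=2, p2=1, p3=5, p4=5, p5=0, p6=1, p7=4)
step 4: fire T4:  (p0=2, p1=2, p2=1, p3=5, p4=5, p5=0, p6=1, p7=4) → (p0=2, p1=1, p2=1, p3=7, p4=6, p5=0, p6=1, p7=5)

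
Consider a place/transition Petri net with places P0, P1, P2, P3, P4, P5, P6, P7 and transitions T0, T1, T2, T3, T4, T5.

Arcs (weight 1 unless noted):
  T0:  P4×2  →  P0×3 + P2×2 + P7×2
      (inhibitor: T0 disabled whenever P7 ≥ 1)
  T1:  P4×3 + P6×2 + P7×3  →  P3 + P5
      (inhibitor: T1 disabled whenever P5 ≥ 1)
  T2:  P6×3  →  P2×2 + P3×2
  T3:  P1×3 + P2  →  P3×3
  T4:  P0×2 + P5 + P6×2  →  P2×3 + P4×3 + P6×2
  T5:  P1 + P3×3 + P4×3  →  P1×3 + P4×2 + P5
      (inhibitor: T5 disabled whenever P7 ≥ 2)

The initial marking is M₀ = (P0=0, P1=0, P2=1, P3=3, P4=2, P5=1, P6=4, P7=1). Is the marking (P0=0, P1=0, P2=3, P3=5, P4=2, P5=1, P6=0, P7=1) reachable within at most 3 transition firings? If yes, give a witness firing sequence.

depth 0: 1 marking
depth 1: 2 markings reached so far
depth 2: 2 markings reached so far
(frontier empty at depth 2; search complete)
target is not among the 2 markings reachable within 3 steps

NO — not reachable within 3 firings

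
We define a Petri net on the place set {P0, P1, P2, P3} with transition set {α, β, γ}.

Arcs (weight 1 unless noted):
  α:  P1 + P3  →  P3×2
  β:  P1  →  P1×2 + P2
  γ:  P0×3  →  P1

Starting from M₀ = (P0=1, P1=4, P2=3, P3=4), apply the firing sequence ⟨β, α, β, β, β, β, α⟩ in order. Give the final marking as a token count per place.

step 1: fire β:  (P0=1, P1=4, P2=3, P3=4) → (P0=1, P1=5, P2=4, P3=4)
step 2: fire α:  (P0=1, P1=5, P2=4, P3=4) → (P0=1, P1=4, P2=4, P3=5)
step 3: fire β:  (P0=1, P1=4, P2=4, P3=5) → (P0=1, P1=5, P2=5, P3=5)
step 4: fire β:  (P0=1, P1=5, P2=5, P3=5) → (P0=1, P1=6, P2=6, P3=5)
step 5: fire β:  (P0=1, P1=6, P2=6, P3=5) → (P0=1, P1=7, P2=7, P3=5)
step 6: fire β:  (P0=1, P1=7, P2=7, P3=5) → (P0=1, P1=8, P2=8, P3=5)
step 7: fire α:  (P0=1, P1=8, P2=8, P3=5) → (P0=1, P1=7, P2=8, P3=6)

(P0=1, P1=7, P2=8, P3=6)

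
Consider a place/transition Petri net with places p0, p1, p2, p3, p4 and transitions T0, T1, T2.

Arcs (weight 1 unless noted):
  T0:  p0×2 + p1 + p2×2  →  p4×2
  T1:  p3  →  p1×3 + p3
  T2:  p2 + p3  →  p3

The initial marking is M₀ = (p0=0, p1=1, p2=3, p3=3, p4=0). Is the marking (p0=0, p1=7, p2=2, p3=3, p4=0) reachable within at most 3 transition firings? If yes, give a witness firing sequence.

YES — reachable via ⟨T1, T1, T2⟩ (3 firings)

step 1: fire T1:  (p0=0, p1=1, p2=3, p3=3, p4=0) → (p0=0, p1=4, p2=3, p3=3, p4=0)
step 2: fire T1:  (p0=0, p1=4, p2=3, p3=3, p4=0) → (p0=0, p1=7, p2=3, p3=3, p4=0)
step 3: fire T2:  (p0=0, p1=7, p2=3, p3=3, p4=0) → (p0=0, p1=7, p2=2, p3=3, p4=0)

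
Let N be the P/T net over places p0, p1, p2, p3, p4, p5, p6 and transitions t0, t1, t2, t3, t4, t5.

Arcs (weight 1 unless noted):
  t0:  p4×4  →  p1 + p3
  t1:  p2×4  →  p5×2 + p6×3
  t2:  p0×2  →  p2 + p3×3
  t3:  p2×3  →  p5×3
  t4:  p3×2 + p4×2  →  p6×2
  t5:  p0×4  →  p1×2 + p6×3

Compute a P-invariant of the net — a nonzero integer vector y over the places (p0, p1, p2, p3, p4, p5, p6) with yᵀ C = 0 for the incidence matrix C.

y = (p0:3, p1:3, p2:3, p3:1, p4:1, p5:3, p6:2)

Incidence matrix C (rows=places, cols=transitions):
       t0   t1   t2   t3   t4   t5
   p0   0    0   -2    0    0   -4
   p1   1    0    0    0    0    2
   p2   0   -4    1   -3    0    0
   p3   1    0    3    0   -2    0
   p4  -4    0    0    0   -2    0
   p5   0    2    0    3    0    0
   p6   0    3    0    0    2    3

Candidate y = [3, 3, 3, 1, 1, 3, 2]; check y·C column-wise:
  col t0: 3·0 + 3·1 + 3·0 + 1·1 + 1·-4 + 3·0 + 2·0 = 0
  col t1: 3·0 + 3·0 + 3·-4 + 1·0 + 1·0 + 3·2 + 2·3 = 0
  col t2: 3·-2 + 3·0 + 3·1 + 1·3 + 1·0 + 3·0 + 2·0 = 0
  col t3: 3·0 + 3·0 + 3·-3 + 1·0 + 1·0 + 3·3 + 2·0 = 0
  col t4: 3·0 + 3·0 + 3·0 + 1·-2 + 1·-2 + 3·0 + 2·2 = 0
  col t5: 3·-4 + 3·2 + 3·0 + 1·0 + 1·0 + 3·0 + 2·3 = 0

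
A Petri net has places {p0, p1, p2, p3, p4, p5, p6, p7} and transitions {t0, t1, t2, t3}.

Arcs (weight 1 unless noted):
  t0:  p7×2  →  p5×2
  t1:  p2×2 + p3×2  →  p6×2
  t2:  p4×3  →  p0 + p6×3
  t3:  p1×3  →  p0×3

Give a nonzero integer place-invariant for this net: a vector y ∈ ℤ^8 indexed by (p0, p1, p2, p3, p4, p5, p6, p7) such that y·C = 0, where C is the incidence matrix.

Incidence matrix C (rows=places, cols=transitions):
       t0   t1   t2   t3
   p0   0    0    1    3
   p1   0    0    0   -3
   p2   0   -2    0    0
   p3   0   -2    0    0
   p4   0    0   -3    0
   p5   2    0    0    0
   p6   0    2    3    0
   p7  -2    0    0    0

Candidate y = [0, 0, 1, -1, 0, 0, 0, 0]; check y·C column-wise:
  col t0: 1·0 + -1·0 + 0·2 + 0·-2 = 0
  col t1: 1·-2 + -1·-2 + 0·2 = 0
  col t2: 0·1 + 1·0 + -1·0 + 0·-3 + 0·3 = 0
  col t3: 0·3 + 0·-3 + 1·0 + -1·0 = 0

y = (p0:0, p1:0, p2:1, p3:-1, p4:0, p5:0, p6:0, p7:0)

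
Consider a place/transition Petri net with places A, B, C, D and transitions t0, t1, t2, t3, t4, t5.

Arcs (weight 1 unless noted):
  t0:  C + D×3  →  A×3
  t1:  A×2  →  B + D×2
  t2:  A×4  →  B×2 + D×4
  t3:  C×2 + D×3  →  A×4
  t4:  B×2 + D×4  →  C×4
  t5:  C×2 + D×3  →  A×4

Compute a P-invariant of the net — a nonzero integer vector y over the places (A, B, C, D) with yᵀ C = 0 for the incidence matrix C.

Incidence matrix C (rows=places, cols=transitions):
       t0   t1   t2   t3   t4   t5
    A   3   -2   -4    4    0    4
    B   0    1    2    0   -2    0
    C  -1    0    0   -2    4   -2
    D  -3    2    4   -3   -4   -3

Candidate y = [3, 2, 3, 2]; check y·C column-wise:
  col t0: 3·3 + 2·0 + 3·-1 + 2·-3 = 0
  col t1: 3·-2 + 2·1 + 3·0 + 2·2 = 0
  col t2: 3·-4 + 2·2 + 3·0 + 2·4 = 0
  col t3: 3·4 + 2·0 + 3·-2 + 2·-3 = 0
  col t4: 3·0 + 2·-2 + 3·4 + 2·-4 = 0
  col t5: 3·4 + 2·0 + 3·-2 + 2·-3 = 0

y = (A:3, B:2, C:3, D:2)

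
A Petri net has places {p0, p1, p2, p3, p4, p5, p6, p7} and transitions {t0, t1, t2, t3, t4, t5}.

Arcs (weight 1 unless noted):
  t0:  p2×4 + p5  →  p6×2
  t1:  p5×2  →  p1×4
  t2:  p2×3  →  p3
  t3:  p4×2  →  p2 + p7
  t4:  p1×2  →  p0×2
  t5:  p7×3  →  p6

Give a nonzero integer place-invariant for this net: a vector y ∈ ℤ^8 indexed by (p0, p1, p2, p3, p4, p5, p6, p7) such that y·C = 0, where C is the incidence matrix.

y = (p0:4, p1:4, p2:-2, p3:-6, p4:-1, p5:8, p6:0, p7:0)

Incidence matrix C (rows=places, cols=transitions):
       t0   t1   t2   t3   t4   t5
   p0   0    0    0    0    2    0
   p1   0    4    0    0   -2    0
   p2  -4    0   -3    1    0    0
   p3   0    0    1    0    0    0
   p4   0    0    0   -2    0    0
   p5  -1   -2    0    0    0    0
   p6   2    0    0    0    0    1
   p7   0    0    0    1    0   -3

Candidate y = [4, 4, -2, -6, -1, 8, 0, 0]; check y·C column-wise:
  col t0: 4·0 + 4·0 + -2·-4 + -6·0 + -1·0 + 8·-1 + 0·2 = 0
  col t1: 4·0 + 4·4 + -2·0 + -6·0 + -1·0 + 8·-2 = 0
  col t2: 4·0 + 4·0 + -2·-3 + -6·1 + -1·0 + 8·0 = 0
  col t3: 4·0 + 4·0 + -2·1 + -6·0 + -1·-2 + 8·0 + 0·1 = 0
  col t4: 4·2 + 4·-2 + -2·0 + -6·0 + -1·0 + 8·0 = 0
  col t5: 4·0 + 4·0 + -2·0 + -6·0 + -1·0 + 8·0 + 0·1 + 0·-3 = 0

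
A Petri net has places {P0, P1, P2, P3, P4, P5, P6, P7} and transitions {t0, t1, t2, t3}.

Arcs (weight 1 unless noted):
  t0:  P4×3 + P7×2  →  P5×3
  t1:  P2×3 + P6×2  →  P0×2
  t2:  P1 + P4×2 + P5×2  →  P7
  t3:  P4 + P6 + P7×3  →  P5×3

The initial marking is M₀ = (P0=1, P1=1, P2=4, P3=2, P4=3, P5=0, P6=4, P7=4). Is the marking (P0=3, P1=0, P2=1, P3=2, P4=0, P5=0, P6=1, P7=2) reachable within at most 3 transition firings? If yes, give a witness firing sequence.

NO — not reachable within 3 firings

depth 0: 1 marking
depth 1: 4 markings reached so far
depth 2: 7 markings reached so far
depth 3: 8 markings reached so far
target is not among the 8 markings reachable within 3 steps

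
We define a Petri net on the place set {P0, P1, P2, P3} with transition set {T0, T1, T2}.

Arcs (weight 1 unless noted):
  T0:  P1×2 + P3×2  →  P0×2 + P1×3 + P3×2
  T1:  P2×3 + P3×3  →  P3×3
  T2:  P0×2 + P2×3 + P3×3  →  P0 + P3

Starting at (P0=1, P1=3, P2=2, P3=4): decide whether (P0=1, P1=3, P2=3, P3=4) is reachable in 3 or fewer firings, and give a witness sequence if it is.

depth 0: 1 marking
depth 1: 2 markings reached so far
depth 2: 3 markings reached so far
depth 3: 4 markings reached so far
target is not among the 4 markings reachable within 3 steps

NO — not reachable within 3 firings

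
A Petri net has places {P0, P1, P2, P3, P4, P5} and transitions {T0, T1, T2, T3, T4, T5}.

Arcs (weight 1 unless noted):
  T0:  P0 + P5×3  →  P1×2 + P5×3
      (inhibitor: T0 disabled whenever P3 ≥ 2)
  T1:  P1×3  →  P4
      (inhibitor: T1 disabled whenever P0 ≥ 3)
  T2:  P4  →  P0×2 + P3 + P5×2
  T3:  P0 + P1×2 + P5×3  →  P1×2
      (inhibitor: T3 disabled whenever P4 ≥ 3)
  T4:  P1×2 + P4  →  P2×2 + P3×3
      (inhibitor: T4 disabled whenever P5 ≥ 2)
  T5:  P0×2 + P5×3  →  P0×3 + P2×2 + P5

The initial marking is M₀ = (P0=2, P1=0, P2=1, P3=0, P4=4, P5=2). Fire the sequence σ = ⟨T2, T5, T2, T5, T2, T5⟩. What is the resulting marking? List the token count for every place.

step 1: fire T2:  (P0=2, P1=0, P2=1, P3=0, P4=4, P5=2) → (P0=4, P1=0, P2=1, P3=1, P4=3, P5=4)
step 2: fire T5:  (P0=4, P1=0, P2=1, P3=1, P4=3, P5=4) → (P0=5, P1=0, P2=3, P3=1, P4=3, P5=2)
step 3: fire T2:  (P0=5, P1=0, P2=3, P3=1, P4=3, P5=2) → (P0=7, P1=0, P2=3, P3=2, P4=2, P5=4)
step 4: fire T5:  (P0=7, P1=0, P2=3, P3=2, P4=2, P5=4) → (P0=8, P1=0, P2=5, P3=2, P4=2, P5=2)
step 5: fire T2:  (P0=8, P1=0, P2=5, P3=2, P4=2, P5=2) → (P0=10, P1=0, P2=5, P3=3, P4=1, P5=4)
step 6: fire T5:  (P0=10, P1=0, P2=5, P3=3, P4=1, P5=4) → (P0=11, P1=0, P2=7, P3=3, P4=1, P5=2)

(P0=11, P1=0, P2=7, P3=3, P4=1, P5=2)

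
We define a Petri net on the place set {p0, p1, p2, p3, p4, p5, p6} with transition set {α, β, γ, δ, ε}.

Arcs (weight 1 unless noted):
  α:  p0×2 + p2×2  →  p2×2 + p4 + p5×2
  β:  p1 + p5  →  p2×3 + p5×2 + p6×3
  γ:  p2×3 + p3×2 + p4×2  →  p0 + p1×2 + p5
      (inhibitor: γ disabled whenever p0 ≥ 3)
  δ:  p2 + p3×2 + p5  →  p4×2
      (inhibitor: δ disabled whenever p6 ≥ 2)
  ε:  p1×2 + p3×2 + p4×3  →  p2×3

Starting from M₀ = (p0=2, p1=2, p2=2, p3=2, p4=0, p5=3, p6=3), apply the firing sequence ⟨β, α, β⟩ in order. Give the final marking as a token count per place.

step 1: fire β:  (p0=2, p1=2, p2=2, p3=2, p4=0, p5=3, p6=3) → (p0=2, p1=1, p2=5, p3=2, p4=0, p5=4, p6=6)
step 2: fire α:  (p0=2, p1=1, p2=5, p3=2, p4=0, p5=4, p6=6) → (p0=0, p1=1, p2=5, p3=2, p4=1, p5=6, p6=6)
step 3: fire β:  (p0=0, p1=1, p2=5, p3=2, p4=1, p5=6, p6=6) → (p0=0, p1=0, p2=8, p3=2, p4=1, p5=7, p6=9)

(p0=0, p1=0, p2=8, p3=2, p4=1, p5=7, p6=9)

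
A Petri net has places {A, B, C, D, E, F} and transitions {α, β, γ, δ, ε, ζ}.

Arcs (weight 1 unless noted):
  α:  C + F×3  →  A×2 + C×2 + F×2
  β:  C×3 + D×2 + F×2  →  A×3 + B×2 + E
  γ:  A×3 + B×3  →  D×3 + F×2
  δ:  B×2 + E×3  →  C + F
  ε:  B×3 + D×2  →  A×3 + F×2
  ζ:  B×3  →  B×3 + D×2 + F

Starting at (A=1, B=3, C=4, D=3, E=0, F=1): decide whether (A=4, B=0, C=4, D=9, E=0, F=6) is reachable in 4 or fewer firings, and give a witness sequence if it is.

depth 0: 1 marking
depth 1: 3 markings reached so far
depth 2: 7 markings reached so far
depth 3: 14 markings reached so far
depth 4: 25 markings reached so far
target is not among the 25 markings reachable within 4 steps

NO — not reachable within 4 firings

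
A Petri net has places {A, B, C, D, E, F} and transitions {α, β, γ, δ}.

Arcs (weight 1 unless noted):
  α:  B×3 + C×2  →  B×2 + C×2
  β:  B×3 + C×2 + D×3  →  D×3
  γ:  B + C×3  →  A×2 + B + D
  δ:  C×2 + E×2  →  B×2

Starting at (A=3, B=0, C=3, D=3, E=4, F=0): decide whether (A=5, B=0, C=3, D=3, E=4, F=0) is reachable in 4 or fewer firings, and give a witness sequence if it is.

NO — not reachable within 4 firings

depth 0: 1 marking
depth 1: 2 markings reached so far
depth 2: 2 markings reached so far
(frontier empty at depth 2; search complete)
target is not among the 2 markings reachable within 4 steps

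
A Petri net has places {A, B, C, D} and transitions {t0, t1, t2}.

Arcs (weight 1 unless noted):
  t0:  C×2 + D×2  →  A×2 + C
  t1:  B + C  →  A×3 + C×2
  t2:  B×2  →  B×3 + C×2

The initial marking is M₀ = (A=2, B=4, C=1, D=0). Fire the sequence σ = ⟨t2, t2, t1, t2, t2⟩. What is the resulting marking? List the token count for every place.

(A=5, B=7, C=10, D=0)

step 1: fire t2:  (A=2, B=4, C=1, D=0) → (A=2, B=5, C=3, D=0)
step 2: fire t2:  (A=2, B=5, C=3, D=0) → (A=2, B=6, C=5, D=0)
step 3: fire t1:  (A=2, B=6, C=5, D=0) → (A=5, B=5, C=6, D=0)
step 4: fire t2:  (A=5, B=5, C=6, D=0) → (A=5, B=6, C=8, D=0)
step 5: fire t2:  (A=5, B=6, C=8, D=0) → (A=5, B=7, C=10, D=0)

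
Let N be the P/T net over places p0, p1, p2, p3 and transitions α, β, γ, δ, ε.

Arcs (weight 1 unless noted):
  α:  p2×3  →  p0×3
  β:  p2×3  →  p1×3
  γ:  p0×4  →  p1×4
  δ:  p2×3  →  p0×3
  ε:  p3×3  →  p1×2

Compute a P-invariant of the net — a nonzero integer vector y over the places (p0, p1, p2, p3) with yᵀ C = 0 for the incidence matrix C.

y = (p0:3, p1:3, p2:3, p3:2)

Incidence matrix C (rows=places, cols=transitions):
        α    β    γ    δ    ε
   p0   3    0   -4    3    0
   p1   0    3    4    0    2
   p2  -3   -3    0   -3    0
   p3   0    0    0    0   -3

Candidate y = [3, 3, 3, 2]; check y·C column-wise:
  col α: 3·3 + 3·0 + 3·-3 + 2·0 = 0
  col β: 3·0 + 3·3 + 3·-3 + 2·0 = 0
  col γ: 3·-4 + 3·4 + 3·0 + 2·0 = 0
  col δ: 3·3 + 3·0 + 3·-3 + 2·0 = 0
  col ε: 3·0 + 3·2 + 3·0 + 2·-3 = 0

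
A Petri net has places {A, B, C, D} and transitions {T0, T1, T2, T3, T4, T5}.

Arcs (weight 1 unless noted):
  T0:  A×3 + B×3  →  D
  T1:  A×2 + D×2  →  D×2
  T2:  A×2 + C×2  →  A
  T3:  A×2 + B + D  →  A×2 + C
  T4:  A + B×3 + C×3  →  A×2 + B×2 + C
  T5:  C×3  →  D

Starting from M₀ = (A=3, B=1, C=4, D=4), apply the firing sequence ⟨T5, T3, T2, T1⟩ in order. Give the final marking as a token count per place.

step 1: fire T5:  (A=3, B=1, C=4, D=4) → (A=3, B=1, C=1, D=5)
step 2: fire T3:  (A=3, B=1, C=1, D=5) → (A=3, B=0, C=2, D=4)
step 3: fire T2:  (A=3, B=0, C=2, D=4) → (A=2, B=0, C=0, D=4)
step 4: fire T1:  (A=2, B=0, C=0, D=4) → (A=0, B=0, C=0, D=4)

(A=0, B=0, C=0, D=4)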